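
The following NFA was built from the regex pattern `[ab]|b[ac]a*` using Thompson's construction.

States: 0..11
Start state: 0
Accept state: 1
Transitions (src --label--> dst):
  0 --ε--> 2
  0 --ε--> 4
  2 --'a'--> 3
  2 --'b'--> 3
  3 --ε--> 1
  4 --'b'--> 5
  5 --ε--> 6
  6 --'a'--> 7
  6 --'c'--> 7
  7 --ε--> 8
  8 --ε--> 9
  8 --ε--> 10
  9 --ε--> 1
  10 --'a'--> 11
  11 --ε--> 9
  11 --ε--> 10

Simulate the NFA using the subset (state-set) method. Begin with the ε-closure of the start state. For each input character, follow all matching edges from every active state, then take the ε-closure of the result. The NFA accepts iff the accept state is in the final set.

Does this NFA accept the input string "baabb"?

start: ε-closure({0}) = {0,2,4}
'b' @ 1: {1,3,5,6}  ✓accept
'a' @ 2: {1,7,8,9,10}  ✓accept
'a' @ 3: {1,9,10,11}  ✓accept
'b' @ 4: {}  — no active states
rest 'b' ignored (set empty)
final: {}; accept 1 not in set

Answer: REJECT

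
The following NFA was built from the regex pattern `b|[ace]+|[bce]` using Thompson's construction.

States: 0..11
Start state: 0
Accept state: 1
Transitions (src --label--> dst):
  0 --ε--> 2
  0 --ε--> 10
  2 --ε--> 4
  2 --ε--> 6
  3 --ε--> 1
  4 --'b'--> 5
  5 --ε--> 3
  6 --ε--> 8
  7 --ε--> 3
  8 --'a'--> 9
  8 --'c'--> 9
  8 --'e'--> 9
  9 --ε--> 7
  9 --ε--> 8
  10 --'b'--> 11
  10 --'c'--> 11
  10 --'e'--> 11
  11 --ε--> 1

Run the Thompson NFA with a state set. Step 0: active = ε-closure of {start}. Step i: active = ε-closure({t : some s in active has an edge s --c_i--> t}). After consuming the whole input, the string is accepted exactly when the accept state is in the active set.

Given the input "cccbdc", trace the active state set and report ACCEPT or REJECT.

initial (ε-close {0}): {0,2,4,6,8,10}
'c' @ 1: {1,3,7,8,9,11}  [accepting]
'c' @ 2: {1,3,7,8,9}  [accepting]
'c' @ 3: {1,3,7,8,9}  [accepting]
'b' @ 4: {}  — dead — no transitions
rest 'dc' ignored (set empty)
after full input: {}  (accept=1 not in)

Answer: REJECT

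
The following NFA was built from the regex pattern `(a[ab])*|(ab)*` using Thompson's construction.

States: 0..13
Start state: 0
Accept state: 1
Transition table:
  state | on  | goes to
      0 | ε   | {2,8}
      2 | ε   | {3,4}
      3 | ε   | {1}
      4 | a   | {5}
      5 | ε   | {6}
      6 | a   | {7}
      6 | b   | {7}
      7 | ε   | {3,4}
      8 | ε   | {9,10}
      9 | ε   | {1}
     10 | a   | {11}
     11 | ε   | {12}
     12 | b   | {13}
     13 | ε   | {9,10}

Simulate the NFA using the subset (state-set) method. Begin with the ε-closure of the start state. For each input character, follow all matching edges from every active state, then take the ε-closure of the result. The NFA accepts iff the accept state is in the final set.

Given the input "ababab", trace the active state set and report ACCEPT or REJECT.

Answer: ACCEPT

Derivation:
initial (ε-close {0}): {0,1,2,3,4,8,9,10}
'a' @ 1: {5,6,11,12}
'b' @ 2: {1,3,4,7,9,10,13}  [accepting]
'a' @ 3: {5,6,11,12}
'b' @ 4: {1,3,4,7,9,10,13}  [accepting]
'a' @ 5: {5,6,11,12}
'b' @ 6: {1,3,4,7,9,10,13}  [accepting]
after full input: {1,3,4,7,9,10,13}  (accept=1 in)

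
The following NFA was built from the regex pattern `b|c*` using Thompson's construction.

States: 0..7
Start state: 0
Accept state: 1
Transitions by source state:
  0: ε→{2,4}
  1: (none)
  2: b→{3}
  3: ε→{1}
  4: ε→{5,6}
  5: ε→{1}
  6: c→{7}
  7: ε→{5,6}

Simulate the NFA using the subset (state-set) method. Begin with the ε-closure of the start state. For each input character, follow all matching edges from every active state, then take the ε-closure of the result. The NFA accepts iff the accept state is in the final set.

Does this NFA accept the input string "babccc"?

Answer: REJECT

Steps:
S₀ = ε-closure({0}) = {0,1,2,4,5,6}
'b' @ 1: {1,3}  [accepting]
'a' @ 2: {}  — dead — no transitions
rest 'bccc' ignored (set empty)
end set {} — state 1 not in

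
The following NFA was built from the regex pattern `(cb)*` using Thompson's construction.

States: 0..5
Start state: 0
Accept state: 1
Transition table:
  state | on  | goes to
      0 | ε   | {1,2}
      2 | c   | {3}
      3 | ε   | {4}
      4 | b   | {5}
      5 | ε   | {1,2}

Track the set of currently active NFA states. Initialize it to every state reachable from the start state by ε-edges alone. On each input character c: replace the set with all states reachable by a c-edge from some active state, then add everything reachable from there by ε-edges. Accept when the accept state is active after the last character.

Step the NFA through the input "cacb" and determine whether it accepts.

start: ε-closure({0}) = {0,1,2}
'c' @ 1: {3,4}
'a' @ 2: {}  — state set empty
rest 'cb' ignored (set empty)
final: {}; accept 1 not in set

Answer: REJECT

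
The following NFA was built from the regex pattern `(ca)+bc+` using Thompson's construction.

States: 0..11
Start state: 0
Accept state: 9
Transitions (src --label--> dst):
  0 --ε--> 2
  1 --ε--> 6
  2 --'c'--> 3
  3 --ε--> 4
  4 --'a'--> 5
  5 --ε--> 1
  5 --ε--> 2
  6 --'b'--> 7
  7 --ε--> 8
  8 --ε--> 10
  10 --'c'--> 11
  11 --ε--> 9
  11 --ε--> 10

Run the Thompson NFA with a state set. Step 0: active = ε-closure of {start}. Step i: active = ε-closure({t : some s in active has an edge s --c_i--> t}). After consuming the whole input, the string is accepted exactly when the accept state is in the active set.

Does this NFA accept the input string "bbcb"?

initial (ε-close {0}): {0,2}
'b' @ 1: {}  — dead — no transitions
rest 'bcb' ignored (set empty)
final: {}; accept 9 not in set

Answer: REJECT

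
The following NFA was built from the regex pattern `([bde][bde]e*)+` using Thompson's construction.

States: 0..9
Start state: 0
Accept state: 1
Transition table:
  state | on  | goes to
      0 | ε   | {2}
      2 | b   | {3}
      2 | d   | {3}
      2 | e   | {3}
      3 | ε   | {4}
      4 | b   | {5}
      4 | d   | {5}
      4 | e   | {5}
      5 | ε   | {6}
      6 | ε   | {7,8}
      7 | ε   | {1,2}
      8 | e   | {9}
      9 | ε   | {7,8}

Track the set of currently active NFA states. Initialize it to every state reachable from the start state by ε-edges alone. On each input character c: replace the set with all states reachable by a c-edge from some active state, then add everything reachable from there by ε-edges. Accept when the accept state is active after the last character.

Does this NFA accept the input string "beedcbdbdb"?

Answer: REJECT

Derivation:
initial (ε-close {0}): {0,2}
'b' @ 1: {3,4}
'e' @ 2: {1,2,5,6,7,8}  [accepting]
'e' @ 3: {1,2,3,4,7,8,9}  [accepting]
'd' @ 4: {1,2,3,4,5,6,7,8}  [accepting]
'c' @ 5: {}  — state set empty
rest 'bdbdb' ignored (set empty)
after full input: {}  (accept=1 not in)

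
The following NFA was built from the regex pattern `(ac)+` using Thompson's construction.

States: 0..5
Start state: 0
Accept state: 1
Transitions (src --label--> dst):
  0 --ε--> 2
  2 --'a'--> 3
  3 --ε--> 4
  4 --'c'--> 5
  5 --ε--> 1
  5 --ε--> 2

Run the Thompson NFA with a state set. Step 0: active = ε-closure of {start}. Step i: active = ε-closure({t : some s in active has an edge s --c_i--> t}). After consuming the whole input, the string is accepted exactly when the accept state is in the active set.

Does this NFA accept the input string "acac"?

Answer: ACCEPT

Derivation:
initial (ε-close {0}): {0,2}
'a' @ 1: {3,4}
'c' @ 2: {1,2,5}  [accepting]
'a' @ 3: {3,4}
'c' @ 4: {1,2,5}  [accepting]
after full input: {1,2,5}  (accept=1 in)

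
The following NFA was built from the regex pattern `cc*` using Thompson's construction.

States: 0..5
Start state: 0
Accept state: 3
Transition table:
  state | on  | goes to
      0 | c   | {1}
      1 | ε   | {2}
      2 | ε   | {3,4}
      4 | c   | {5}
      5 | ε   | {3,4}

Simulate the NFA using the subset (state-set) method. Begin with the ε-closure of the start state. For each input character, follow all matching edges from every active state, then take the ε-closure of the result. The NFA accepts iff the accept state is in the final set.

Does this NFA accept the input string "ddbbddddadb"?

initial (ε-close {0}): {0}
'd' @ 1: {}  — dead — no transitions
rest 'dbbddddadb' ignored (set empty)
end set {} — state 3 not in

Answer: REJECT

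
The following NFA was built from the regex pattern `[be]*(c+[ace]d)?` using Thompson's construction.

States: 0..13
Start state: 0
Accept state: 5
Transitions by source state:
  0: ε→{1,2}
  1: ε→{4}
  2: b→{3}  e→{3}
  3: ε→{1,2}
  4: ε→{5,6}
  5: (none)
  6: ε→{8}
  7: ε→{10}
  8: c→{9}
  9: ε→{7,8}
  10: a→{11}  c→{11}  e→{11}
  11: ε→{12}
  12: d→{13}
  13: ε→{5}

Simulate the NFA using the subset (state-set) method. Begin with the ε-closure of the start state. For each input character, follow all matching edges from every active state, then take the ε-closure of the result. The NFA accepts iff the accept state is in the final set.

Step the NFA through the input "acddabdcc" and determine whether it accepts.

Answer: REJECT

Trace:
start: ε-closure({0}) = {0,1,2,4,5,6,8}
'a' @ 1: {}  — dead — no transitions
rest 'cddabdcc' ignored (set empty)
after full input: {}  (accept=5 not in)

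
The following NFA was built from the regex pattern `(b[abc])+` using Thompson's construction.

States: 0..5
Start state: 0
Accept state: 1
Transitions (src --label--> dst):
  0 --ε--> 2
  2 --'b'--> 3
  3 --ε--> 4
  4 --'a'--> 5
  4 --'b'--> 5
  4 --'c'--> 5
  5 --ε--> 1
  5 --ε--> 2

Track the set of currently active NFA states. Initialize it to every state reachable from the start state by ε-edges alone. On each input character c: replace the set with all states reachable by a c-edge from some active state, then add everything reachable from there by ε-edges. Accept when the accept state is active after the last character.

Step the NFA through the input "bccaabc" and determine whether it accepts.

start: ε-closure({0}) = {0,2}
'b' @ 1: {3,4}
'c' @ 2: {1,2,5}  [accepting]
'c' @ 3: {}  — no active states
rest 'aabc' ignored (set empty)
final: {}; accept 1 not in set

Answer: REJECT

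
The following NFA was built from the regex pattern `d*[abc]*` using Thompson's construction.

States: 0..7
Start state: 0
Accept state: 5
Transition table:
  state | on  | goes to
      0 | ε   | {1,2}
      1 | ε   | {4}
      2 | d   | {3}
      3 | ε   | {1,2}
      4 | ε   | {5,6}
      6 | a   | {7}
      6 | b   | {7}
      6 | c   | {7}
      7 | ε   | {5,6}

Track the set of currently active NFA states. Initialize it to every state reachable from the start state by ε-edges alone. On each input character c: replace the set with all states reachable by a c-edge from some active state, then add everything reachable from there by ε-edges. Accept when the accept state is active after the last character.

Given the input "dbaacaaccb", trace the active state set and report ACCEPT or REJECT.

Answer: ACCEPT

Trace:
initial (ε-close {0}): {0,1,2,4,5,6}
'd' @ 1: {1,2,3,4,5,6}  [accepting]
'b' @ 2: {5,6,7}  [accepting]
'a' @ 3: {5,6,7}  [accepting]
'a' @ 4: {5,6,7}  [accepting]
'c' @ 5: {5,6,7}  [accepting]
'a' @ 6: {5,6,7}  [accepting]
'a' @ 7: {5,6,7}  [accepting]
'c' @ 8: {5,6,7}  [accepting]
'c' @ 9: {5,6,7}  [accepting]
'b' @ 10: {5,6,7}  [accepting]
final: {5,6,7}; accept 5 in set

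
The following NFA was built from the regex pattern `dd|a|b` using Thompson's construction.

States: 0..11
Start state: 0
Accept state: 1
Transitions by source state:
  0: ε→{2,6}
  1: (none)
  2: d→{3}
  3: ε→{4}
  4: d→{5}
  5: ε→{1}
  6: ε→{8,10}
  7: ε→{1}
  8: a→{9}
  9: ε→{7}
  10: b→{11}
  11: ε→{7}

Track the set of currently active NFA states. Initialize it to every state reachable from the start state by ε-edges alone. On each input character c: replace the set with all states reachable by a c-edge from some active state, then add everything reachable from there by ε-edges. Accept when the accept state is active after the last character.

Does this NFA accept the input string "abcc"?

Answer: REJECT

Steps:
S₀ = ε-closure({0}) = {0,2,6,8,10}
'a' @ 1: {1,7,9}  [accepting]
'b' @ 2: {}  — no active states
rest 'cc' ignored (set empty)
final: {}; accept 1 not in set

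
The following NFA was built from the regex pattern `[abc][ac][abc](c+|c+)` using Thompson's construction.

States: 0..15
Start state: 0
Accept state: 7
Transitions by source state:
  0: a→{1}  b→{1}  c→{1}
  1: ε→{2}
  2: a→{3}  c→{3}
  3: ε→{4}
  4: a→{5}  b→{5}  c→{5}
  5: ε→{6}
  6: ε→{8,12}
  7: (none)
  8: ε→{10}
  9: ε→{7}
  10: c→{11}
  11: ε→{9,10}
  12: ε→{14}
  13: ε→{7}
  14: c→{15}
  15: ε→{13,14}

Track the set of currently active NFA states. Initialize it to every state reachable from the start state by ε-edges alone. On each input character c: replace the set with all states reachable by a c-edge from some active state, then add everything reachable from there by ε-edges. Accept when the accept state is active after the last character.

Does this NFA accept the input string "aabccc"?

start: ε-closure({0}) = {0}
'a' @ 1: {1,2}
'a' @ 2: {3,4}
'b' @ 3: {5,6,8,10,12,14}
'c' @ 4: {7,9,10,11,13,14,15}  [accepting]
'c' @ 5: {7,9,10,11,13,14,15}  [accepting]
'c' @ 6: {7,9,10,11,13,14,15}  [accepting]
after full input: {7,9,10,11,13,14,15}  (accept=7 in)

Answer: ACCEPT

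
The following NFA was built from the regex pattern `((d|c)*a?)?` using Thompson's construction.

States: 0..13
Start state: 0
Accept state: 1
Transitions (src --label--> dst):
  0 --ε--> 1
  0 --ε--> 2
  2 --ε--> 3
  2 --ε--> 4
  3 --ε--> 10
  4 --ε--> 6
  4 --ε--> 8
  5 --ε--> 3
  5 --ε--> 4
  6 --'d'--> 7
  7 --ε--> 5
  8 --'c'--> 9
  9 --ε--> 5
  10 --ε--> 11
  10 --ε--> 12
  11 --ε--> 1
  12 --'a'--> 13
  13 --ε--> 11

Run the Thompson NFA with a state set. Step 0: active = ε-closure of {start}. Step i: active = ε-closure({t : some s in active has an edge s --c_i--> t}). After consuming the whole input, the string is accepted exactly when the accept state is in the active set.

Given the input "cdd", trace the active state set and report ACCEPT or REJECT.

Answer: ACCEPT

Steps:
S₀ = ε-closure({0}) = {0,1,2,3,4,6,8,10,11,12}
'c' @ 1: {1,3,4,5,6,8,9,10,11,12}  ✓accept
'd' @ 2: {1,3,4,5,6,7,8,10,11,12}  ✓accept
'd' @ 3: {1,3,4,5,6,7,8,10,11,12}  ✓accept
final: {1,3,4,5,6,7,8,10,11,12}; accept 1 in set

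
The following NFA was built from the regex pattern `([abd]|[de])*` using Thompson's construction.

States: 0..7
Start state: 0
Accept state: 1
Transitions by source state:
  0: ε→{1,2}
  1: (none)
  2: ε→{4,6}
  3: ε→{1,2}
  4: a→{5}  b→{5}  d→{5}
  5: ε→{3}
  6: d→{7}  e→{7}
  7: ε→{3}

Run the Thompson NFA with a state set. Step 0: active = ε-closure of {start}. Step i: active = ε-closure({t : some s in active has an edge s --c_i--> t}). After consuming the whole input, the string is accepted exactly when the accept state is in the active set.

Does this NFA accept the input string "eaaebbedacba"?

start: ε-closure({0}) = {0,1,2,4,6}
'e' @ 1: {1,2,3,4,6,7}  (accept∈set)
'a' @ 2: {1,2,3,4,5,6}  (accept∈set)
'a' @ 3: {1,2,3,4,5,6}  (accept∈set)
'e' @ 4: {1,2,3,4,6,7}  (accept∈set)
'b' @ 5: {1,2,3,4,5,6}  (accept∈set)
'b' @ 6: {1,2,3,4,5,6}  (accept∈set)
'e' @ 7: {1,2,3,4,6,7}  (accept∈set)
'd' @ 8: {1,2,3,4,5,6,7}  (accept∈set)
'a' @ 9: {1,2,3,4,5,6}  (accept∈set)
'c' @ 10: {}  — state set empty
rest 'ba' ignored (set empty)
after full input: {}  (accept=1 not in)

Answer: REJECT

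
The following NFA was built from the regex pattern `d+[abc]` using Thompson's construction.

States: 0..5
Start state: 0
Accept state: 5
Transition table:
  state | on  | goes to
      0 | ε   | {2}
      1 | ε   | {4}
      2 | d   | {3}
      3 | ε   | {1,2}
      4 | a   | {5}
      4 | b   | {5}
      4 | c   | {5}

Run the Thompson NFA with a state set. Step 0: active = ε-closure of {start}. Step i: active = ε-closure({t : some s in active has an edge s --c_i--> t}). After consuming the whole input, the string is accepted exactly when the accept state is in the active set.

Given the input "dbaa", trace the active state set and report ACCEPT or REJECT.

Answer: REJECT

Derivation:
S₀ = ε-closure({0}) = {0,2}
'd' @ 1: {1,2,3,4}
'b' @ 2: {5}  [accepting]
'a' @ 3: {}  — state set empty
rest 'a' ignored (set empty)
end set {} — state 5 not in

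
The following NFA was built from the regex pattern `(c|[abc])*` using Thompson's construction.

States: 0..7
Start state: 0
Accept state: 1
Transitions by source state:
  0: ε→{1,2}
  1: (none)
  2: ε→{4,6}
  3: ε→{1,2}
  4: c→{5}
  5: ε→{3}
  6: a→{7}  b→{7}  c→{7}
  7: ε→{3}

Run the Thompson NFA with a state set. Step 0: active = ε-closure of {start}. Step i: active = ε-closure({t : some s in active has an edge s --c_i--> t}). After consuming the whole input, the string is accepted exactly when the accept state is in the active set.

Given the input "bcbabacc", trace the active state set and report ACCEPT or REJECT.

start: ε-closure({0}) = {0,1,2,4,6}
'b' @ 1: {1,2,3,4,6,7}  ✓accept
'c' @ 2: {1,2,3,4,5,6,7}  ✓accept
'b' @ 3: {1,2,3,4,6,7}  ✓accept
'a' @ 4: {1,2,3,4,6,7}  ✓accept
'b' @ 5: {1,2,3,4,6,7}  ✓accept
'a' @ 6: {1,2,3,4,6,7}  ✓accept
'c' @ 7: {1,2,3,4,5,6,7}  ✓accept
'c' @ 8: {1,2,3,4,5,6,7}  ✓accept
after full input: {1,2,3,4,5,6,7}  (accept=1 in)

Answer: ACCEPT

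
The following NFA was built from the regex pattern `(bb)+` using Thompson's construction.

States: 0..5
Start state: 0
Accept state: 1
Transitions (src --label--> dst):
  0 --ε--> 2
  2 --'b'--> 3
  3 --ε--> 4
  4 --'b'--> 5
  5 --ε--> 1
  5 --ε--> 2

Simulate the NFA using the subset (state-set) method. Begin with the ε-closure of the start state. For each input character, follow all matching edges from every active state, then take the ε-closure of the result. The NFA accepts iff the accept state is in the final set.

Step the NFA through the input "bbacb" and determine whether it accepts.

Answer: REJECT

Trace:
start: ε-closure({0}) = {0,2}
'b' @ 1: {3,4}
'b' @ 2: {1,2,5}  ✓accept
'a' @ 3: {}  — dead — no transitions
rest 'cb' ignored (set empty)
final: {}; accept 1 not in set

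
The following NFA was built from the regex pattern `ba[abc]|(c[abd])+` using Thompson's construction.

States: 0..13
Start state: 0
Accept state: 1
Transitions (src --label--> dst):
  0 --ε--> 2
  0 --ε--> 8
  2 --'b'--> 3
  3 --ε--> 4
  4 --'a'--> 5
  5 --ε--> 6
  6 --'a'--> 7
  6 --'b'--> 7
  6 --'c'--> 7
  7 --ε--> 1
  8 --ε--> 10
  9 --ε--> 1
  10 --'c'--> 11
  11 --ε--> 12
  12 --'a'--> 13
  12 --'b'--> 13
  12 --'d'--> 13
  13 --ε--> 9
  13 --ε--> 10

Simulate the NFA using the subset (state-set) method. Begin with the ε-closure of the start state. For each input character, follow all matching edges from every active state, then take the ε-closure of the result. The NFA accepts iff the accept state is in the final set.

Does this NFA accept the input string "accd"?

Answer: REJECT

Derivation:
start: ε-closure({0}) = {0,2,8,10}
'a' @ 1: {}  — no active states
rest 'ccd' ignored (set empty)
end set {} — state 1 not in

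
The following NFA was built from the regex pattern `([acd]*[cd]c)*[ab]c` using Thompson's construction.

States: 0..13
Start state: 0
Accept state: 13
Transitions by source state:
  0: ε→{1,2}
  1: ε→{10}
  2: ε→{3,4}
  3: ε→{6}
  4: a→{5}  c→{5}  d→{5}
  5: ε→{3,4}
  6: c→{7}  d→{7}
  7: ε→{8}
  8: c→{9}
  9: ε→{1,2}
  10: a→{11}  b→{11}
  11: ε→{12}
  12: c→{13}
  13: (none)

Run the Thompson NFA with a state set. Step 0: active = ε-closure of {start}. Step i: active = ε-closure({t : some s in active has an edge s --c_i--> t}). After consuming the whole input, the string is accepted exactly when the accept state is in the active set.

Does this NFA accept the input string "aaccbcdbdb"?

start: ε-closure({0}) = {0,1,2,3,4,6,10}
'a' @ 1: {3,4,5,6,11,12}
'a' @ 2: {3,4,5,6}
'c' @ 3: {3,4,5,6,7,8}
'c' @ 4: {1,2,3,4,5,6,7,8,9,10}
'b' @ 5: {11,12}
'c' @ 6: {13}  [accepting]
'd' @ 7: {}  — no active states
rest 'bdb' ignored (set empty)
after full input: {}  (accept=13 not in)

Answer: REJECT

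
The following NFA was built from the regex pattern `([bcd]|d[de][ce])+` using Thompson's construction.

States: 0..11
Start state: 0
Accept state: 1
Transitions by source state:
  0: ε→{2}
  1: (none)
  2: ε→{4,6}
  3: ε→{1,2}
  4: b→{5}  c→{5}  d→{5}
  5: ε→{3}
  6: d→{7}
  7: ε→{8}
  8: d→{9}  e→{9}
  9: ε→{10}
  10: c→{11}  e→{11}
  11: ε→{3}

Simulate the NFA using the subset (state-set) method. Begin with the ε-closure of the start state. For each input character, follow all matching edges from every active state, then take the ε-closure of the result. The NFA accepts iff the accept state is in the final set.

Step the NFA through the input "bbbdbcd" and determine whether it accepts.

S₀ = ε-closure({0}) = {0,2,4,6}
'b' @ 1: {1,2,3,4,5,6}  (accept∈set)
'b' @ 2: {1,2,3,4,5,6}  (accept∈set)
'b' @ 3: {1,2,3,4,5,6}  (accept∈set)
'd' @ 4: {1,2,3,4,5,6,7,8}  (accept∈set)
'b' @ 5: {1,2,3,4,5,6}  (accept∈set)
'c' @ 6: {1,2,3,4,5,6}  (accept∈set)
'd' @ 7: {1,2,3,4,5,6,7,8}  (accept∈set)
after full input: {1,2,3,4,5,6,7,8}  (accept=1 in)

Answer: ACCEPT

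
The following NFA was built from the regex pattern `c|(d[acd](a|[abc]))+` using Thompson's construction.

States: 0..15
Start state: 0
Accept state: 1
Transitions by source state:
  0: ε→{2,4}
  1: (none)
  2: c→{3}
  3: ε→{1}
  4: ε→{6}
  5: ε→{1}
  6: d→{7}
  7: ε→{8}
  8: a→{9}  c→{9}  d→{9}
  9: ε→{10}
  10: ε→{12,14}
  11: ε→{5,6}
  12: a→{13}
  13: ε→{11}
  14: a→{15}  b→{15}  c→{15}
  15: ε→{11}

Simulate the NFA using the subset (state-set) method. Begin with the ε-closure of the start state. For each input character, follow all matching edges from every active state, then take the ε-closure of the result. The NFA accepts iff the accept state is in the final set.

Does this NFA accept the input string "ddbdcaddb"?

S₀ = ε-closure({0}) = {0,2,4,6}
'd' @ 1: {7,8}
'd' @ 2: {9,10,12,14}
'b' @ 3: {1,5,6,11,15}  [accepting]
'd' @ 4: {7,8}
'c' @ 5: {9,10,12,14}
'a' @ 6: {1,5,6,11,13,15}  [accepting]
'd' @ 7: {7,8}
'd' @ 8: {9,10,12,14}
'b' @ 9: {1,5,6,11,15}  [accepting]
after full input: {1,5,6,11,15}  (accept=1 in)

Answer: ACCEPT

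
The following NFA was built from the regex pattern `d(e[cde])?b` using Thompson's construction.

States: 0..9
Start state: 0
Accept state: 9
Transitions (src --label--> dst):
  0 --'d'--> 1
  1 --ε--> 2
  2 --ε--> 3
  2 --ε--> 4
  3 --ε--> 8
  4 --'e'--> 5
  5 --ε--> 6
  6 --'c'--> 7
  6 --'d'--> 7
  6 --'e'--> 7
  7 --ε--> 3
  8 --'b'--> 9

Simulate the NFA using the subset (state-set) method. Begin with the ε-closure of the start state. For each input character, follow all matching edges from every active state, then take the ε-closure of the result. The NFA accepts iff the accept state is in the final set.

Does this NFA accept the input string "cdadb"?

Answer: REJECT

Steps:
start: ε-closure({0}) = {0}
'c' @ 1: {}  — dead — no transitions
rest 'dadb' ignored (set empty)
final: {}; accept 9 not in set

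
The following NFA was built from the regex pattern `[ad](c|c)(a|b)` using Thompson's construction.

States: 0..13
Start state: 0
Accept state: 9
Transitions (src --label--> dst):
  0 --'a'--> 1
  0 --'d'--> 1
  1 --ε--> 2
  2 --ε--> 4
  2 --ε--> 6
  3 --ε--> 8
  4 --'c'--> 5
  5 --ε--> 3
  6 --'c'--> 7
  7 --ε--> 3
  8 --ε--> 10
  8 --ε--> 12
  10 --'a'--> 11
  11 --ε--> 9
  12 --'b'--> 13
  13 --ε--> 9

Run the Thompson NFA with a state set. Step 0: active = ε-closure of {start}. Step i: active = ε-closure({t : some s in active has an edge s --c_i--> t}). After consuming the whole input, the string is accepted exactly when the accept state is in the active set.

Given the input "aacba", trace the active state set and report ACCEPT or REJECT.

Answer: REJECT

Derivation:
start: ε-closure({0}) = {0}
'a' @ 1: {1,2,4,6}
'a' @ 2: {}  — no active states
rest 'cba' ignored (set empty)
final: {}; accept 9 not in set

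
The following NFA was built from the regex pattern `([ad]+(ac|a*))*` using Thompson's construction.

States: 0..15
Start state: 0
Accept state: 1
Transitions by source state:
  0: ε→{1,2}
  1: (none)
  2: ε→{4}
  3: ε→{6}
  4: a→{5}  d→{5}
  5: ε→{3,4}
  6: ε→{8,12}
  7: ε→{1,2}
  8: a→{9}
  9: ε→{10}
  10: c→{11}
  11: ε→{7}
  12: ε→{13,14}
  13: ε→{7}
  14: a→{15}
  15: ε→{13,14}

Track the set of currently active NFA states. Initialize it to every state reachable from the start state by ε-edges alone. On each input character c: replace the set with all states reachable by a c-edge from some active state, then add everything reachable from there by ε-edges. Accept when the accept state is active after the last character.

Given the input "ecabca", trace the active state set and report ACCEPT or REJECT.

S₀ = ε-closure({0}) = {0,1,2,4}
'e' @ 1: {}  — no active states
rest 'cabca' ignored (set empty)
final: {}; accept 1 not in set

Answer: REJECT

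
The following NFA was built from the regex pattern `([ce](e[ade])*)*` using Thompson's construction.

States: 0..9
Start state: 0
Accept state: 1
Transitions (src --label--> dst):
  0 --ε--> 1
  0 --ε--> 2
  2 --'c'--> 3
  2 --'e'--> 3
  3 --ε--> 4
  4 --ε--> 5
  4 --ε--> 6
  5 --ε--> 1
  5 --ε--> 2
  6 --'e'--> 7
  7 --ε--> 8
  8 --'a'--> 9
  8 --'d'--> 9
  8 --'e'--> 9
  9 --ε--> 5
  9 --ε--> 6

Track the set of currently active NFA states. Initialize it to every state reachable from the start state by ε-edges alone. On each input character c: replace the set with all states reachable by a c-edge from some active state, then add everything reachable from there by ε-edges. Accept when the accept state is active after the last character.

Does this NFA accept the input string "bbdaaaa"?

Answer: REJECT

Steps:
start: ε-closure({0}) = {0,1,2}
'b' @ 1: {}  — no active states
rest 'bdaaaa' ignored (set empty)
final: {}; accept 1 not in set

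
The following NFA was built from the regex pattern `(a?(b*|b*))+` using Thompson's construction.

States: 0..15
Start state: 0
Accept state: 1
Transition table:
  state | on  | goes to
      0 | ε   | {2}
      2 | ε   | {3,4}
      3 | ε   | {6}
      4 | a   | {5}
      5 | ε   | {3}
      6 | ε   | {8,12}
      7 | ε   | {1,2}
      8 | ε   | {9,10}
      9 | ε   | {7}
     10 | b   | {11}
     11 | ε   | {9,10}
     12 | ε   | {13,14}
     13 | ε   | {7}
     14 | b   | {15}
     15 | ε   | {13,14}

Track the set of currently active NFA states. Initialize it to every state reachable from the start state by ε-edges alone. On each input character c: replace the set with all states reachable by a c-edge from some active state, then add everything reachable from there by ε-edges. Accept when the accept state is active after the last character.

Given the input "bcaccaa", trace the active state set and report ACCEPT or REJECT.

initial (ε-close {0}): {0,1,2,3,4,6,7,8,9,10,12,13,14}
'b' @ 1: {1,2,3,4,6,7,8,9,10,11,12,13,14,15}  ✓accept
'c' @ 2: {}  — state set empty
rest 'accaa' ignored (set empty)
final: {}; accept 1 not in set

Answer: REJECT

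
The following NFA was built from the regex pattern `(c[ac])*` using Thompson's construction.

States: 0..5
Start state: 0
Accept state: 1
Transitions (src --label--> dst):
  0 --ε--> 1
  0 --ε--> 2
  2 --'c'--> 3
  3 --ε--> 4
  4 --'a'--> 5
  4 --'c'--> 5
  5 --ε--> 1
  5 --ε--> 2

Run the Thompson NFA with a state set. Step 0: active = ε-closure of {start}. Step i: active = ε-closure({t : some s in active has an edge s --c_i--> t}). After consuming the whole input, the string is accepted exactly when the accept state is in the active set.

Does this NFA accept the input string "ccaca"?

Answer: REJECT

Steps:
initial (ε-close {0}): {0,1,2}
'c' @ 1: {3,4}
'c' @ 2: {1,2,5}  [accepting]
'a' @ 3: {}  — state set empty
rest 'ca' ignored (set empty)
end set {} — state 1 not in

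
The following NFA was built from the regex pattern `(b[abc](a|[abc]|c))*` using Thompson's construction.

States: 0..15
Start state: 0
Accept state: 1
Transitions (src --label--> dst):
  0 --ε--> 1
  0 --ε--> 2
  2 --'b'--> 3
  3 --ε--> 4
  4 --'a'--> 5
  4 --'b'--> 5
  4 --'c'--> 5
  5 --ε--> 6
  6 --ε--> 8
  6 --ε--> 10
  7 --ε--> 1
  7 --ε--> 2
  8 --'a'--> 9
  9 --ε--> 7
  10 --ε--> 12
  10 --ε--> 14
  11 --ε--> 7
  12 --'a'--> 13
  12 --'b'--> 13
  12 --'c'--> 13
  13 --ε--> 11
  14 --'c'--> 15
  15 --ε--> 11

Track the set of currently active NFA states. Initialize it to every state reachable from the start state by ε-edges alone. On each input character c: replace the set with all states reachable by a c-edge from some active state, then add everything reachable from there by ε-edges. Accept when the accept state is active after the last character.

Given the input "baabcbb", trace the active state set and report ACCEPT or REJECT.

S₀ = ε-closure({0}) = {0,1,2}
'b' @ 1: {3,4}
'a' @ 2: {5,6,8,10,12,14}
'a' @ 3: {1,2,7,9,11,13}  (accept∈set)
'b' @ 4: {3,4}
'c' @ 5: {5,6,8,10,12,14}
'b' @ 6: {1,2,7,11,13}  (accept∈set)
'b' @ 7: {3,4}
after full input: {3,4}  (accept=1 not in)

Answer: REJECT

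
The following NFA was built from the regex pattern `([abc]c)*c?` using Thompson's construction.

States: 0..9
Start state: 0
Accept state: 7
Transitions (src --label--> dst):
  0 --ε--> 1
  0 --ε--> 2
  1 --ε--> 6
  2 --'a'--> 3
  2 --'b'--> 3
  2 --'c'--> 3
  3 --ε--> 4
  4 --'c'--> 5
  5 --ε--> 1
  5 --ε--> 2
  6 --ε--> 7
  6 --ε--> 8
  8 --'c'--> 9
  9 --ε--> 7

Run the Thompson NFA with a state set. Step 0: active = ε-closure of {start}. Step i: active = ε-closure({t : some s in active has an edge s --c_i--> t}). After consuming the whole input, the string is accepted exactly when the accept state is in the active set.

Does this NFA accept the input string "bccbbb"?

S₀ = ε-closure({0}) = {0,1,2,6,7,8}
'b' @ 1: {3,4}
'c' @ 2: {1,2,5,6,7,8}  [accepting]
'c' @ 3: {3,4,7,9}  [accepting]
'b' @ 4: {}  — dead — no transitions
rest 'bb' ignored (set empty)
after full input: {}  (accept=7 not in)

Answer: REJECT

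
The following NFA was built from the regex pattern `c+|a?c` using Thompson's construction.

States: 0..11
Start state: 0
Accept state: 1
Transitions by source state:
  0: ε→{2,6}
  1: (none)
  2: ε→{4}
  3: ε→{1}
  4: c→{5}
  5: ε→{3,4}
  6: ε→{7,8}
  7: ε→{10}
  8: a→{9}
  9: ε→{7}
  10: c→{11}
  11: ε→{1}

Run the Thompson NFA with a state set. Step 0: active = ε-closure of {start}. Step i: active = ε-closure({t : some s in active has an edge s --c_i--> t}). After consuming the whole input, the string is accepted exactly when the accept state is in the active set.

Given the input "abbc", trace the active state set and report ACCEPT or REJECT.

Answer: REJECT

Trace:
initial (ε-close {0}): {0,2,4,6,7,8,10}
'a' @ 1: {7,9,10}
'b' @ 2: {}  — state set empty
rest 'bc' ignored (set empty)
final: {}; accept 1 not in set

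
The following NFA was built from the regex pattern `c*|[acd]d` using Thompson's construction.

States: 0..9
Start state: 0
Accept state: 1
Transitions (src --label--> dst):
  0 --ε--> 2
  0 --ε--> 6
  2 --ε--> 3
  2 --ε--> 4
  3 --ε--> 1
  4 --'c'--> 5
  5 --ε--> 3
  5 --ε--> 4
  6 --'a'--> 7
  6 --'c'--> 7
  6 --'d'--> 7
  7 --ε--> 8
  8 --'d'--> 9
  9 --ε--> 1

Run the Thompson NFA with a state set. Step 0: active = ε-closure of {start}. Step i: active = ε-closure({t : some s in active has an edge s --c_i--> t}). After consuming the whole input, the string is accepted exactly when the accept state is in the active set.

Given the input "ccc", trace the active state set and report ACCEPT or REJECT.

initial (ε-close {0}): {0,1,2,3,4,6}
'c' @ 1: {1,3,4,5,7,8}  [accepting]
'c' @ 2: {1,3,4,5}  [accepting]
'c' @ 3: {1,3,4,5}  [accepting]
final: {1,3,4,5}; accept 1 in set

Answer: ACCEPT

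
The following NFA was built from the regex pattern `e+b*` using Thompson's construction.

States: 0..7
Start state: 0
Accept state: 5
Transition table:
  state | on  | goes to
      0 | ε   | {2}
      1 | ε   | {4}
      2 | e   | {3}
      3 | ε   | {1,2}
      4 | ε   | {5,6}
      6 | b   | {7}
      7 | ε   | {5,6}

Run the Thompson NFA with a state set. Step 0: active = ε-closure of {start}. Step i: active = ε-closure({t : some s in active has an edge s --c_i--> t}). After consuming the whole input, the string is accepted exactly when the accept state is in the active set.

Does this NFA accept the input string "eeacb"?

Answer: REJECT

Steps:
start: ε-closure({0}) = {0,2}
'e' @ 1: {1,2,3,4,5,6}  (accept∈set)
'e' @ 2: {1,2,3,4,5,6}  (accept∈set)
'a' @ 3: {}  — dead — no transitions
rest 'cb' ignored (set empty)
after full input: {}  (accept=5 not in)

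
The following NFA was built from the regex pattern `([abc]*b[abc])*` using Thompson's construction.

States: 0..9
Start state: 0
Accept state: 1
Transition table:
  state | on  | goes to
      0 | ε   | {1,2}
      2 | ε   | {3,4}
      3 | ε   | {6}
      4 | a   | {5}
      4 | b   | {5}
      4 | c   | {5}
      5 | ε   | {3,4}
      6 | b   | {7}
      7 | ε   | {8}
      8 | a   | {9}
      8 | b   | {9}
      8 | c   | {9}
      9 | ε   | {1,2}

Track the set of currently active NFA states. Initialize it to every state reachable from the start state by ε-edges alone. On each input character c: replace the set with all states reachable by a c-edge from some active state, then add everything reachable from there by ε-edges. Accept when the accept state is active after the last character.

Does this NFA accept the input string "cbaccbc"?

Answer: ACCEPT

Trace:
start: ε-closure({0}) = {0,1,2,3,4,6}
'c' @ 1: {3,4,5,6}
'b' @ 2: {3,4,5,6,7,8}
'a' @ 3: {1,2,3,4,5,6,9}  (accept∈set)
'c' @ 4: {3,4,5,6}
'c' @ 5: {3,4,5,6}
'b' @ 6: {3,4,5,6,7,8}
'c' @ 7: {1,2,3,4,5,6,9}  (accept∈set)
final: {1,2,3,4,5,6,9}; accept 1 in set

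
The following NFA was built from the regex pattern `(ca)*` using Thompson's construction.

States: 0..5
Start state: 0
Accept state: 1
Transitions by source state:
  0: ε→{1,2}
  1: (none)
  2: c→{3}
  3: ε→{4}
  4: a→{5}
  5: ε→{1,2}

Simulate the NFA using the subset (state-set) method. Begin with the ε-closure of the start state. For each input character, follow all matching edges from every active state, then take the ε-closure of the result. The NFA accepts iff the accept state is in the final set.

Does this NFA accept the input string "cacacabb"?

Answer: REJECT

Derivation:
S₀ = ε-closure({0}) = {0,1,2}
'c' @ 1: {3,4}
'a' @ 2: {1,2,5}  [accepting]
'c' @ 3: {3,4}
'a' @ 4: {1,2,5}  [accepting]
'c' @ 5: {3,4}
'a' @ 6: {1,2,5}  [accepting]
'b' @ 7: {}  — dead — no transitions
rest 'b' ignored (set empty)
end set {} — state 1 not in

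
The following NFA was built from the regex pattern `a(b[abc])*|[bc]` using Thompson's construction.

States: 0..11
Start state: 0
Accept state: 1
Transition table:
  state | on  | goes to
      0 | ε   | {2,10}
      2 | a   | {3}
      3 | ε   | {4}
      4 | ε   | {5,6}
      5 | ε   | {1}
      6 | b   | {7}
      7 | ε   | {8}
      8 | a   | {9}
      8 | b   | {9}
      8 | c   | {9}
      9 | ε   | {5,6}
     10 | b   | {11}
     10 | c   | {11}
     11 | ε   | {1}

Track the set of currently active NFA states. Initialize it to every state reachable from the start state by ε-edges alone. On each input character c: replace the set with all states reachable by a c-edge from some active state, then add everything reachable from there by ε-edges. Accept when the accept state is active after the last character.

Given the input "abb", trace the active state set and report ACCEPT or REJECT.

Answer: ACCEPT

Derivation:
S₀ = ε-closure({0}) = {0,2,10}
'a' @ 1: {1,3,4,5,6}  (accept∈set)
'b' @ 2: {7,8}
'b' @ 3: {1,5,6,9}  (accept∈set)
end set {1,5,6,9} — state 1 in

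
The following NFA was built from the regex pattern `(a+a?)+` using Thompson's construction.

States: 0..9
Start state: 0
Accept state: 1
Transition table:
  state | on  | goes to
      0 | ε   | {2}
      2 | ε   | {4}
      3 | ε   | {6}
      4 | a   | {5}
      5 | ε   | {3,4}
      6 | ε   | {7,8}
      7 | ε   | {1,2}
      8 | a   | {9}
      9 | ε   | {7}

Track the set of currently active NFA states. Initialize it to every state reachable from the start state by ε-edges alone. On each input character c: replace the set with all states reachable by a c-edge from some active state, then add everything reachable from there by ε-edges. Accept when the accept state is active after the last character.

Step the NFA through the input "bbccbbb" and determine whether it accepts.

Answer: REJECT

Derivation:
start: ε-closure({0}) = {0,2,4}
'b' @ 1: {}  — state set empty
rest 'bccbbb' ignored (set empty)
after full input: {}  (accept=1 not in)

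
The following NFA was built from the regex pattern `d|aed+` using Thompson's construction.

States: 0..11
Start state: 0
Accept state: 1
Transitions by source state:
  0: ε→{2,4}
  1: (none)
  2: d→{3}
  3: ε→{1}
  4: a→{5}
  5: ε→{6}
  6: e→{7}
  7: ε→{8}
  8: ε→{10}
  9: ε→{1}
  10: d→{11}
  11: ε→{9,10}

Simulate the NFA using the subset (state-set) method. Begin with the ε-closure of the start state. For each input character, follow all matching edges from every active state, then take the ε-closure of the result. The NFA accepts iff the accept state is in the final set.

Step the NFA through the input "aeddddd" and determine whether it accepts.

Answer: ACCEPT

Steps:
start: ε-closure({0}) = {0,2,4}
'a' @ 1: {5,6}
'e' @ 2: {7,8,10}
'd' @ 3: {1,9,10,11}  [accepting]
'd' @ 4: {1,9,10,11}  [accepting]
'd' @ 5: {1,9,10,11}  [accepting]
'd' @ 6: {1,9,10,11}  [accepting]
'd' @ 7: {1,9,10,11}  [accepting]
final: {1,9,10,11}; accept 1 in set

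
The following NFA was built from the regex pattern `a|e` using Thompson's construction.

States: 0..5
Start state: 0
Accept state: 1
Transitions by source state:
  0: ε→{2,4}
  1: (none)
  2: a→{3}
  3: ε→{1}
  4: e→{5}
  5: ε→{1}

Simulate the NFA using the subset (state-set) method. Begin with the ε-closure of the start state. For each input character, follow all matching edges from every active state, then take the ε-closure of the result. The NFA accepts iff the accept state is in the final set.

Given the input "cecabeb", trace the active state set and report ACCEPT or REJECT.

Answer: REJECT

Derivation:
S₀ = ε-closure({0}) = {0,2,4}
'c' @ 1: {}  — state set empty
rest 'ecabeb' ignored (set empty)
after full input: {}  (accept=1 not in)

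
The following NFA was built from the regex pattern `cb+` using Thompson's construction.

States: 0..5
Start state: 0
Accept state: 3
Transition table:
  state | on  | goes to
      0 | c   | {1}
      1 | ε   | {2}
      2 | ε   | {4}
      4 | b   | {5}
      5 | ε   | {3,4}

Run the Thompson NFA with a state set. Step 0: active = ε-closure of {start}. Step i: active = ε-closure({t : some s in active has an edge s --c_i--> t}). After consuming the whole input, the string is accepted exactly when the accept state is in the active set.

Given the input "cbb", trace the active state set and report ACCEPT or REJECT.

start: ε-closure({0}) = {0}
'c' @ 1: {1,2,4}
'b' @ 2: {3,4,5}  [accepting]
'b' @ 3: {3,4,5}  [accepting]
after full input: {3,4,5}  (accept=3 in)

Answer: ACCEPT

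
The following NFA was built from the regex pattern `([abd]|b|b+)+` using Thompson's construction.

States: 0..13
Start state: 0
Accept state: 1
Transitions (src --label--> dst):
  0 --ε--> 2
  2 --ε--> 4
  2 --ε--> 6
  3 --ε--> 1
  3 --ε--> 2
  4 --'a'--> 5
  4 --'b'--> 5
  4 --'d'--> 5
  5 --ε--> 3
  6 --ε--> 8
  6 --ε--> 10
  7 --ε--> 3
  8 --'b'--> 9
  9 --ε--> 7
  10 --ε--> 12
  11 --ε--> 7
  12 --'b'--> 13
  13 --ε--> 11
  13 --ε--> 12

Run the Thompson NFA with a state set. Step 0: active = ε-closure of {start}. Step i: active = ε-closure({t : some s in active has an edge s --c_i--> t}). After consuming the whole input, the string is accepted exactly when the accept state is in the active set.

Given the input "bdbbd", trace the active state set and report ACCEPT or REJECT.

start: ε-closure({0}) = {0,2,4,6,8,10,12}
'b' @ 1: {1,2,3,4,5,6,7,8,9,10,11,12,13}  [accepting]
'd' @ 2: {1,2,3,4,5,6,8,10,12}  [accepting]
'b' @ 3: {1,2,3,4,5,6,7,8,9,10,11,12,13}  [accepting]
'b' @ 4: {1,2,3,4,5,6,7,8,9,10,11,12,13}  [accepting]
'd' @ 5: {1,2,3,4,5,6,8,10,12}  [accepting]
end set {1,2,3,4,5,6,8,10,12} — state 1 in

Answer: ACCEPT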